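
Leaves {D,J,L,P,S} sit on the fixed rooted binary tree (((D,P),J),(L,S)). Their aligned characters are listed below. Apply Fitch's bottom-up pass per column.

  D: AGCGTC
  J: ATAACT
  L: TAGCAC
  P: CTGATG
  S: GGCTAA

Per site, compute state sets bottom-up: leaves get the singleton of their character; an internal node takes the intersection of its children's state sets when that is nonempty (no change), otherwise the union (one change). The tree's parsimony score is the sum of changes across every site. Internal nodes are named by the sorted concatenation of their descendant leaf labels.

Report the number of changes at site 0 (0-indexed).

3

[col 0] DP: children D:{A}, P:{C} ∪→ {A,C}; cost 1
[col 0] DJP: children DP:{A,C}, J:{A} ∩→ {A}; cost 0
[col 0] LS: children L:{T}, S:{G} ∪→ {G,T}; cost 1
[col 0] DJLPS: children DJP:{A}, LS:{G,T} ∪→ {A,G,T}; cost 1
[col 1] DP: children D:{G}, P:{T} ∪→ {G,T}; cost 1
[col 1] DJP: children DP:{G,T}, J:{T} ∩→ {T}; cost 0
[col 1] LS: children L:{A}, S:{G} ∪→ {A,G}; cost 1
[col 1] DJLPS: children DJP:{T}, LS:{A,G} ∪→ {A,G,T}; cost 1
[col 2] DP: children D:{C}, P:{G} ∪→ {C,G}; cost 1
[col 2] DJP: children DP:{C,G}, J:{A} ∪→ {A,C,G}; cost 1
[col 2] LS: children L:{G}, S:{C} ∪→ {C,G}; cost 1
[col 2] DJLPS: children DJP:{A,C,G}, LS:{C,G} ∩→ {C,G}; cost 0
[col 3] DP: children D:{G}, P:{A} ∪→ {A,G}; cost 1
[col 3] DJP: children DP:{A,G}, J:{A} ∩→ {A}; cost 0
[col 3] LS: children L:{C}, S:{T} ∪→ {C,T}; cost 1
[col 3] DJLPS: children DJP:{A}, LS:{C,T} ∪→ {A,C,T}; cost 1
[col 4] DP: children D:{T}, P:{T} ∩→ {T}; cost 0
[col 4] DJP: children DP:{T}, J:{C} ∪→ {C,T}; cost 1
[col 4] LS: children L:{A}, S:{A} ∩→ {A}; cost 0
[col 4] DJLPS: children DJP:{C,T}, LS:{A} ∪→ {A,C,T}; cost 1
[col 5] DP: children D:{C}, P:{G} ∪→ {C,G}; cost 1
[col 5] DJP: children DP:{C,G}, J:{T} ∪→ {C,G,T}; cost 1
[col 5] LS: children L:{C}, S:{A} ∪→ {A,C}; cost 1
[col 5] DJLPS: children DJP:{C,G,T}, LS:{A,C} ∩→ {C}; cost 0
per-site changes: [3, 3, 3, 3, 2, 3]; total = 17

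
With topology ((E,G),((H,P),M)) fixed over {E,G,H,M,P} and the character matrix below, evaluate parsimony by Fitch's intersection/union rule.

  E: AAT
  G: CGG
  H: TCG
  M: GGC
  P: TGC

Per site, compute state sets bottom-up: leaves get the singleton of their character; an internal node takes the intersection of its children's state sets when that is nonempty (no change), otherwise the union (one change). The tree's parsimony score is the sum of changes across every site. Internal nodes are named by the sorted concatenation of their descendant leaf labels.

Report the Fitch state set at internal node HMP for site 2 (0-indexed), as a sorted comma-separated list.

C

site 0, node EG: E={A} ∪ G={C} → {A,C} (+1)
site 0, node HP: H={T} ∩ P={T} → {T} (+0)
site 0, node HMP: HP={T} ∪ M={G} → {G,T} (+1)
site 0, node EGHMP: EG={A,C} ∪ HMP={G,T} → {A,C,G,T} (+1)
site 1, node EG: E={A} ∪ G={G} → {A,G} (+1)
site 1, node HP: H={C} ∪ P={G} → {C,G} (+1)
site 1, node HMP: HP={C,G} ∩ M={G} → {G} (+0)
site 1, node EGHMP: EG={A,G} ∩ HMP={G} → {G} (+0)
site 2, node EG: E={T} ∪ G={G} → {G,T} (+1)
site 2, node HP: H={G} ∪ P={C} → {C,G} (+1)
site 2, node HMP: HP={C,G} ∩ M={C} → {C} (+0)
site 2, node EGHMP: EG={G,T} ∪ HMP={C} → {C,G,T} (+1)
per-site changes: [3, 2, 3]; total = 8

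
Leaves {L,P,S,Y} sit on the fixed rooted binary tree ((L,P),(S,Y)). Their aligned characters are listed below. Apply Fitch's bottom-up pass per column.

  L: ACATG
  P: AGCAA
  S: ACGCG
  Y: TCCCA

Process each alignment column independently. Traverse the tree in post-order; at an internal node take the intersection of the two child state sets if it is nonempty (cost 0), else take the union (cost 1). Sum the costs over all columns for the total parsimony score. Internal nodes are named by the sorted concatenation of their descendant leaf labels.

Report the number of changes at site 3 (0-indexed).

[col 0] LP: children L:{A}, P:{A} ∩→ {A}; cost 0
[col 0] SY: children S:{A}, Y:{T} ∪→ {A,T}; cost 1
[col 0] LPSY: children LP:{A}, SY:{A,T} ∩→ {A}; cost 0
[col 1] LP: children L:{C}, P:{G} ∪→ {C,G}; cost 1
[col 1] SY: children S:{C}, Y:{C} ∩→ {C}; cost 0
[col 1] LPSY: children LP:{C,G}, SY:{C} ∩→ {C}; cost 0
[col 2] LP: children L:{A}, P:{C} ∪→ {A,C}; cost 1
[col 2] SY: children S:{G}, Y:{C} ∪→ {C,G}; cost 1
[col 2] LPSY: children LP:{A,C}, SY:{C,G} ∩→ {C}; cost 0
[col 3] LP: children L:{T}, P:{A} ∪→ {A,T}; cost 1
[col 3] SY: children S:{C}, Y:{C} ∩→ {C}; cost 0
[col 3] LPSY: children LP:{A,T}, SY:{C} ∪→ {A,C,T}; cost 1
[col 4] LP: children L:{G}, P:{A} ∪→ {A,G}; cost 1
[col 4] SY: children S:{G}, Y:{A} ∪→ {A,G}; cost 1
[col 4] LPSY: children LP:{A,G}, SY:{A,G} ∩→ {A,G}; cost 0
per-site changes: [1, 1, 2, 2, 2]; total = 8

2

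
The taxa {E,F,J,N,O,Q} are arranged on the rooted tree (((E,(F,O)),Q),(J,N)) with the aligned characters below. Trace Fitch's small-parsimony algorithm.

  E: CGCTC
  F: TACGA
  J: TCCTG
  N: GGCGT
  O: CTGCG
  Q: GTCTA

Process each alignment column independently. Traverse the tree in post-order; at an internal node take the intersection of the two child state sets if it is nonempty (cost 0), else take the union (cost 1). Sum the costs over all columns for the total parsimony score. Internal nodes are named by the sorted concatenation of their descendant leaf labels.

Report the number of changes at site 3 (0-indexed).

3

[col 0] FO: children F:{T}, O:{C} ∪→ {C,T}; cost 1
[col 0] EFO: children E:{C}, FO:{C,T} ∩→ {C}; cost 0
[col 0] EFOQ: children EFO:{C}, Q:{G} ∪→ {C,G}; cost 1
[col 0] JN: children J:{T}, N:{G} ∪→ {G,T}; cost 1
[col 0] EFJNOQ: children EFOQ:{C,G}, JN:{G,T} ∩→ {G}; cost 0
[col 1] FO: children F:{A}, O:{T} ∪→ {A,T}; cost 1
[col 1] EFO: children E:{G}, FO:{A,T} ∪→ {A,G,T}; cost 1
[col 1] EFOQ: children EFO:{A,G,T}, Q:{T} ∩→ {T}; cost 0
[col 1] JN: children J:{C}, N:{G} ∪→ {C,G}; cost 1
[col 1] EFJNOQ: children EFOQ:{T}, JN:{C,G} ∪→ {C,G,T}; cost 1
[col 2] FO: children F:{C}, O:{G} ∪→ {C,G}; cost 1
[col 2] EFO: children E:{C}, FO:{C,G} ∩→ {C}; cost 0
[col 2] EFOQ: children EFO:{C}, Q:{C} ∩→ {C}; cost 0
[col 2] JN: children J:{C}, N:{C} ∩→ {C}; cost 0
[col 2] EFJNOQ: children EFOQ:{C}, JN:{C} ∩→ {C}; cost 0
[col 3] FO: children F:{G}, O:{C} ∪→ {C,G}; cost 1
[col 3] EFO: children E:{T}, FO:{C,G} ∪→ {C,G,T}; cost 1
[col 3] EFOQ: children EFO:{C,G,T}, Q:{T} ∩→ {T}; cost 0
[col 3] JN: children J:{T}, N:{G} ∪→ {G,T}; cost 1
[col 3] EFJNOQ: children EFOQ:{T}, JN:{G,T} ∩→ {T}; cost 0
[col 4] FO: children F:{A}, O:{G} ∪→ {A,G}; cost 1
[col 4] EFO: children E:{C}, FO:{A,G} ∪→ {A,C,G}; cost 1
[col 4] EFOQ: children EFO:{A,C,G}, Q:{A} ∩→ {A}; cost 0
[col 4] JN: children J:{G}, N:{T} ∪→ {G,T}; cost 1
[col 4] EFJNOQ: children EFOQ:{A}, JN:{G,T} ∪→ {A,G,T}; cost 1
per-site changes: [3, 4, 1, 3, 4]; total = 15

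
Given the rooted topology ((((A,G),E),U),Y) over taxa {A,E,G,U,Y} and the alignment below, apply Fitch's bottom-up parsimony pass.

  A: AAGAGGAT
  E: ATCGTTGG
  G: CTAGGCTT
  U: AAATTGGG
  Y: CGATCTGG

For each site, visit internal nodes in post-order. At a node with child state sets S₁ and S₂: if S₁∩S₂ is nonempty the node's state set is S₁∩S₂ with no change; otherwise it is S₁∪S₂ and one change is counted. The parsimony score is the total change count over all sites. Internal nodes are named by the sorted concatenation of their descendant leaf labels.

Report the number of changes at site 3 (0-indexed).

2

site 0, node AG: A={A} ∪ G={C} → {A,C} (+1)
site 0, node AEG: AG={A,C} ∩ E={A} → {A} (+0)
site 0, node AEGU: AEG={A} ∩ U={A} → {A} (+0)
site 0, node AEGUY: AEGU={A} ∪ Y={C} → {A,C} (+1)
site 1, node AG: A={A} ∪ G={T} → {A,T} (+1)
site 1, node AEG: AG={A,T} ∩ E={T} → {T} (+0)
site 1, node AEGU: AEG={T} ∪ U={A} → {A,T} (+1)
site 1, node AEGUY: AEGU={A,T} ∪ Y={G} → {A,G,T} (+1)
site 2, node AG: A={G} ∪ G={A} → {A,G} (+1)
site 2, node AEG: AG={A,G} ∪ E={C} → {A,C,G} (+1)
site 2, node AEGU: AEG={A,C,G} ∩ U={A} → {A} (+0)
site 2, node AEGUY: AEGU={A} ∩ Y={A} → {A} (+0)
site 3, node AG: A={A} ∪ G={G} → {A,G} (+1)
site 3, node AEG: AG={A,G} ∩ E={G} → {G} (+0)
site 3, node AEGU: AEG={G} ∪ U={T} → {G,T} (+1)
site 3, node AEGUY: AEGU={G,T} ∩ Y={T} → {T} (+0)
site 4, node AG: A={G} ∩ G={G} → {G} (+0)
site 4, node AEG: AG={G} ∪ E={T} → {G,T} (+1)
site 4, node AEGU: AEG={G,T} ∩ U={T} → {T} (+0)
site 4, node AEGUY: AEGU={T} ∪ Y={C} → {C,T} (+1)
site 5, node AG: A={G} ∪ G={C} → {C,G} (+1)
site 5, node AEG: AG={C,G} ∪ E={T} → {C,G,T} (+1)
site 5, node AEGU: AEG={C,G,T} ∩ U={G} → {G} (+0)
site 5, node AEGUY: AEGU={G} ∪ Y={T} → {G,T} (+1)
site 6, node AG: A={A} ∪ G={T} → {A,T} (+1)
site 6, node AEG: AG={A,T} ∪ E={G} → {A,G,T} (+1)
site 6, node AEGU: AEG={A,G,T} ∩ U={G} → {G} (+0)
site 6, node AEGUY: AEGU={G} ∩ Y={G} → {G} (+0)
site 7, node AG: A={T} ∩ G={T} → {T} (+0)
site 7, node AEG: AG={T} ∪ E={G} → {G,T} (+1)
site 7, node AEGU: AEG={G,T} ∩ U={G} → {G} (+0)
site 7, node AEGUY: AEGU={G} ∩ Y={G} → {G} (+0)
per-site changes: [2, 3, 2, 2, 2, 3, 2, 1]; total = 17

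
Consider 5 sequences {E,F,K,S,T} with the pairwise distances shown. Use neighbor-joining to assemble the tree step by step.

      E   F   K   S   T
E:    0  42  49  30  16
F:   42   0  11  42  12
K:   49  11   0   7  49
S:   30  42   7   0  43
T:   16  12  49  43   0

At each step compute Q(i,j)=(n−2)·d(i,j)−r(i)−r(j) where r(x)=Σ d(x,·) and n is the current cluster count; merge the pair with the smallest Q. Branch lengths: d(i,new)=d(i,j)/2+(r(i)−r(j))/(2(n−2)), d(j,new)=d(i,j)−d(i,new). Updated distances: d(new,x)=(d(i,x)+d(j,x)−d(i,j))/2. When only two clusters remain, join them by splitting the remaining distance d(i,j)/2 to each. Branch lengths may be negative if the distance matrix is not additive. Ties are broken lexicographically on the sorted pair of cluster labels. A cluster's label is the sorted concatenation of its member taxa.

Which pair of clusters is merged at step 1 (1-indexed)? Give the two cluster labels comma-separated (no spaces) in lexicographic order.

K,S

step 1: merge (K,S) at d=7, Q=-217; branch lengths K→5/2, S→9/2; new cluster KS
  updated: d(E,KS)=36, d(F,KS)=23, d(KS,T)=85/2
step 2: merge (E,T) at d=16, Q=-265/2; branch lengths E→111/8, T→17/8; new cluster ET
  updated: d(ET,F)=19, d(ET,KS)=125/4
step 3: merge (ET,F) at d=19, Q=-293/4; branch lengths ET→109/8, F→43/8; new cluster EFT
  updated: d(EFT,KS)=141/8
step 4: merge (EFT,KS) at d=141/8; branch lengths EFT→141/16, KS→141/16; new cluster EFKST
final tree: (((E:111/8,T:17/8):109/8,F:43/8):141/16,(K:5/2,S:9/2):141/16)
total length: 477/8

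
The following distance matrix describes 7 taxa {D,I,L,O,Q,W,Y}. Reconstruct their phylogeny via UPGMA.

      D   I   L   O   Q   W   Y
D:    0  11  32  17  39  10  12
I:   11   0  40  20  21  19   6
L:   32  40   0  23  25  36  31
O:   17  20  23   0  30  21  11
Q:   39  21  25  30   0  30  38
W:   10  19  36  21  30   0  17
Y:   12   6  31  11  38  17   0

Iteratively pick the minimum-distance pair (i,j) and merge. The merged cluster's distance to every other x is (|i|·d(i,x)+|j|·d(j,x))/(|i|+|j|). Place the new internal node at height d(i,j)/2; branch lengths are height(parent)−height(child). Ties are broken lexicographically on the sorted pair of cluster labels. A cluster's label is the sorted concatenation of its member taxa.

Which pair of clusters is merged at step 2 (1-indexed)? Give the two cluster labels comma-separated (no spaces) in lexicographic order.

D,W

1. join I+Y (d=6) ⇒ IY; edges |I|=3, |Y|=3
  updated: d(D,IY)=23/2, d(IY,L)=71/2, d(IY,O)=31/2, d(IY,Q)=59/2, d(IY,W)=18
2. join D+W (d=10) ⇒ DW; edges |D|=5, |W|=5
  updated: d(DW,IY)=59/4, d(DW,L)=34, d(DW,O)=19, d(DW,Q)=69/2
3. join DW+IY (d=59/4) ⇒ DIWY; edges |DW|=19/8, |IY|=35/8
  updated: d(DIWY,L)=139/4, d(DIWY,O)=69/4, d(DIWY,Q)=32
4. join DIWY+O (d=69/4) ⇒ DIOWY; edges |DIWY|=5/4, |O|=69/8
  updated: d(DIOWY,L)=162/5, d(DIOWY,Q)=158/5
5. join L+Q (d=25) ⇒ LQ; edges |L|=25/2, |Q|=25/2
  updated: d(DIOWY,LQ)=32
6. join DIOWY+LQ (d=32) ⇒ DILOQWY; edges |DIOWY|=59/8, |LQ|=7/2
final tree: ((((D:5,W:5):19/8,(I:3,Y:3):35/8):5/4,O:69/8):59/8,(L:25/2,Q:25/2):7/2)
total length: 137/2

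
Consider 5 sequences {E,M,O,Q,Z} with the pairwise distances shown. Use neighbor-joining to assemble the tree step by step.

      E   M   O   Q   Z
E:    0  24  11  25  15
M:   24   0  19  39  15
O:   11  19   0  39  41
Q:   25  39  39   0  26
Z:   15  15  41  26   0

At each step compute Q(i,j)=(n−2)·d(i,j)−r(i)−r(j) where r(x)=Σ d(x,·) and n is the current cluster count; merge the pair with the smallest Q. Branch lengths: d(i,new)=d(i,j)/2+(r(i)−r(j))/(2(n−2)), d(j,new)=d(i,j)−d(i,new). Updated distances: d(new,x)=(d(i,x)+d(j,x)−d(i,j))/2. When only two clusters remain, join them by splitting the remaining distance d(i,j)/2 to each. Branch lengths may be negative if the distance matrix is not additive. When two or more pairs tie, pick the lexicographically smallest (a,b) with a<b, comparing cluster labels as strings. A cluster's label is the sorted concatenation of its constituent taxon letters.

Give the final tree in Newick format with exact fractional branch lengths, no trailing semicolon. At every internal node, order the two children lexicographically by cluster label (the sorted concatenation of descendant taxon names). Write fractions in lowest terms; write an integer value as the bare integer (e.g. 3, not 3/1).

iteration 1: select E,O (d=11, Q=-152); attach at lengths (-1/3, 34/3); label the merged cluster EO
  updated: d(EO,M)=16, d(EO,Q)=53/2, d(EO,Z)=45/2
iteration 2: select EO,Q (d=53/2, Q=-207/2); attach at lengths (53/8, 159/8); label the merged cluster EOQ
  updated: d(EOQ,M)=57/4, d(EOQ,Z)=11
iteration 3: select EOQ,M (d=57/4, Q=-161/4); attach at lengths (41/8, 73/8); label the merged cluster EMOQ
  updated: d(EMOQ,Z)=47/8
iteration 4: select EMOQ,Z (d=47/8); attach at lengths (47/16, 47/16); label the merged cluster EMOQZ
final tree: ((((E:-1/3,O:34/3):53/8,Q:159/8):41/8,M:73/8):47/16,Z:47/16)
total length: 461/8

((((E:-1/3,O:34/3):53/8,Q:159/8):41/8,M:73/8):47/16,Z:47/16)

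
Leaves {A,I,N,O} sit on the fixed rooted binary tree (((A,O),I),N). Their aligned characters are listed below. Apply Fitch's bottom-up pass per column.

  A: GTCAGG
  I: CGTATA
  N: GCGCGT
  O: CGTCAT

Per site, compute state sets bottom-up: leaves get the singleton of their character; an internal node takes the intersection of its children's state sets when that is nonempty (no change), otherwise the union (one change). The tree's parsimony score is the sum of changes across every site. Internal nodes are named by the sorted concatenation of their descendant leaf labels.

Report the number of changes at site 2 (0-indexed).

AO@0: {G} ∪ {C} = {C,G} (union, +1)
AIO@0: {C,G} ∩ {C} = {C} (intersection, +0)
AINO@0: {C} ∪ {G} = {C,G} (union, +1)
AO@1: {T} ∪ {G} = {G,T} (union, +1)
AIO@1: {G,T} ∩ {G} = {G} (intersection, +0)
AINO@1: {G} ∪ {C} = {C,G} (union, +1)
AO@2: {C} ∪ {T} = {C,T} (union, +1)
AIO@2: {C,T} ∩ {T} = {T} (intersection, +0)
AINO@2: {T} ∪ {G} = {G,T} (union, +1)
AO@3: {A} ∪ {C} = {A,C} (union, +1)
AIO@3: {A,C} ∩ {A} = {A} (intersection, +0)
AINO@3: {A} ∪ {C} = {A,C} (union, +1)
AO@4: {G} ∪ {A} = {A,G} (union, +1)
AIO@4: {A,G} ∪ {T} = {A,G,T} (union, +1)
AINO@4: {A,G,T} ∩ {G} = {G} (intersection, +0)
AO@5: {G} ∪ {T} = {G,T} (union, +1)
AIO@5: {G,T} ∪ {A} = {A,G,T} (union, +1)
AINO@5: {A,G,T} ∩ {T} = {T} (intersection, +0)
per-site changes: [2, 2, 2, 2, 2, 2]; total = 12

2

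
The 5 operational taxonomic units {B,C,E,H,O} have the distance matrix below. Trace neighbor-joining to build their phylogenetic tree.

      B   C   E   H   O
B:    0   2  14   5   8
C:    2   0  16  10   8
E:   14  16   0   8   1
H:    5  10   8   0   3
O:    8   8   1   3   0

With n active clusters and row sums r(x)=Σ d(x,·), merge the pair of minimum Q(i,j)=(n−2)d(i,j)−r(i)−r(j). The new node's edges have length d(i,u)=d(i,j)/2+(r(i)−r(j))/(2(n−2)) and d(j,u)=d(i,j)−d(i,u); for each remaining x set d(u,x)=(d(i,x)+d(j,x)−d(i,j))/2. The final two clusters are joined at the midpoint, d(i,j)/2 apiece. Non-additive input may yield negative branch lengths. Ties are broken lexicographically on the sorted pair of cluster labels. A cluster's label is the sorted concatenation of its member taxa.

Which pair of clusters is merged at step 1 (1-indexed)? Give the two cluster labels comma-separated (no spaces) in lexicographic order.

B,C

1. join B+C (d=2, Q=-59) ⇒ BC; edges |B|=-1/6, |C|=13/6
  updated: d(BC,E)=14, d(BC,H)=13/2, d(BC,O)=7
2. join BC+H (d=13/2, Q=-32) ⇒ BCH; edges |BC|=23/4, |H|=3/4
  updated: d(BCH,E)=31/4, d(BCH,O)=7/4
3. join BCH+E (d=31/4, Q=-21/2) ⇒ BCEH; edges |BCH|=17/4, |E|=7/2
  updated: d(BCEH,O)=-5/2
4. join BCEH+O (d=-5/2) ⇒ BCEHO; edges |BCEH|=-5/4, |O|=-5/4
final tree: ((((B:-1/6,C:13/6):23/4,H:3/4):17/4,E:7/2):-5/4,O:-5/4)
total length: 55/4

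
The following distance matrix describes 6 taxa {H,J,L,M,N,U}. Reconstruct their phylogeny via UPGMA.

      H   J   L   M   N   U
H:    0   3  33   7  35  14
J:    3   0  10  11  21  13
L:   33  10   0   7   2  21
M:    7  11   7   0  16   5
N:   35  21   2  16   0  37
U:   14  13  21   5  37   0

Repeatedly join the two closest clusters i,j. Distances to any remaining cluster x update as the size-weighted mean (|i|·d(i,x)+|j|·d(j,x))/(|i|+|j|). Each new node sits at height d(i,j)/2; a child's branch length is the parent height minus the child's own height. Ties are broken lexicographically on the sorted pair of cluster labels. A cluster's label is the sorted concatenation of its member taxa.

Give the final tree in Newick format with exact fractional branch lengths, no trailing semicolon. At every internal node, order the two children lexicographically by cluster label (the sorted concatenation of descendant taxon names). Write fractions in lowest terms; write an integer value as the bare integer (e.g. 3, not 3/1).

step 1: merge (L,N) at d=2; branch lengths L→1, N→1; new cluster LN
  updated: d(H,LN)=34, d(J,LN)=31/2, d(LN,M)=23/2, d(LN,U)=29
step 2: merge (H,J) at d=3; branch lengths H→3/2, J→3/2; new cluster HJ
  updated: d(HJ,LN)=99/4, d(HJ,M)=9, d(HJ,U)=27/2
step 3: merge (M,U) at d=5; branch lengths M→5/2, U→5/2; new cluster MU
  updated: d(HJ,MU)=45/4, d(LN,MU)=81/4
step 4: merge (HJ,MU) at d=45/4; branch lengths HJ→33/8, MU→25/8; new cluster HJMU
  updated: d(HJMU,LN)=45/2
step 5: merge (HJMU,LN) at d=45/2; branch lengths HJMU→45/8, LN→41/4; new cluster HJLMNU
final tree: (((H:3/2,J:3/2):33/8,(M:5/2,U:5/2):25/8):45/8,(L:1,N:1):41/4)
total length: 265/8

(((H:3/2,J:3/2):33/8,(M:5/2,U:5/2):25/8):45/8,(L:1,N:1):41/4)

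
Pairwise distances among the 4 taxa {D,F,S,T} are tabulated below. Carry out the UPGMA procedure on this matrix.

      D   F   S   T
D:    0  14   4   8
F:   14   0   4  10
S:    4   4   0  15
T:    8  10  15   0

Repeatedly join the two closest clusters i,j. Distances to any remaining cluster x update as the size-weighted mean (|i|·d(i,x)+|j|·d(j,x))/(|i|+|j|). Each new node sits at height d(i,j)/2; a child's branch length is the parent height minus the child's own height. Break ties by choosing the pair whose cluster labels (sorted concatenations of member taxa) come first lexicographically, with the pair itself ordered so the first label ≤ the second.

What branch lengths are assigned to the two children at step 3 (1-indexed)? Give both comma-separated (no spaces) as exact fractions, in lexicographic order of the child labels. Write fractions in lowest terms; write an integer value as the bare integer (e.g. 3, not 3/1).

1,11/2

1. join D+S (d=4) ⇒ DS; edges |D|=2, |S|=2
  updated: d(DS,F)=9, d(DS,T)=23/2
2. join DS+F (d=9) ⇒ DFS; edges |DS|=5/2, |F|=9/2
  updated: d(DFS,T)=11
3. join DFS+T (d=11) ⇒ DFST; edges |DFS|=1, |T|=11/2
final tree: (((D:2,S:2):5/2,F:9/2):1,T:11/2)
total length: 35/2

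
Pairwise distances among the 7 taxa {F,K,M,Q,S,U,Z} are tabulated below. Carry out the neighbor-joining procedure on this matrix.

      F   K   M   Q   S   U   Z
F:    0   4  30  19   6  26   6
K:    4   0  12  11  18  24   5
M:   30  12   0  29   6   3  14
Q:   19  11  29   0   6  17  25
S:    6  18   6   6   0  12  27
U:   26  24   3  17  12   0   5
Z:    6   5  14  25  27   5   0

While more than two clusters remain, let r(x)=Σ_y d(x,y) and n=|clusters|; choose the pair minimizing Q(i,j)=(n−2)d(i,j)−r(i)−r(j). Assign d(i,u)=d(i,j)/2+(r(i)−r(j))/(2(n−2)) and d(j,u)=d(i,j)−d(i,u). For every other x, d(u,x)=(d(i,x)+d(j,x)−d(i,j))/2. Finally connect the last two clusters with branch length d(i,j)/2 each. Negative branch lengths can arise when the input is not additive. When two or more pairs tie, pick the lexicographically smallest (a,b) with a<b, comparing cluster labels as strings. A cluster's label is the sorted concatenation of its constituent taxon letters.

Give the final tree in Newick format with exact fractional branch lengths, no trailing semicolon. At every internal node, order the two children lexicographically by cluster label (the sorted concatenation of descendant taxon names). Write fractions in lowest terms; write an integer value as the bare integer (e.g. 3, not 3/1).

(((F:13/4,K:3/4):1,((M:11/5,U:4/5):83/12,(Q:21/4,S:3/4):55/12):29/4):5/4,Z:5/4)

iteration 1: select M,U (d=3, Q=-166); attach at lengths (11/5, 4/5); label the merged cluster MU
  updated: d(F,MU)=53/2, d(K,MU)=33/2, d(MU,Q)=43/2, d(MU,S)=15/2, d(MU,Z)=8
iteration 2: select Q,S (d=6, Q=-123); attach at lengths (21/4, 3/4); label the merged cluster QS
  updated: d(F,QS)=19/2, d(K,QS)=23/2, d(MU,QS)=23/2, d(QS,Z)=23
iteration 3: select MU,QS (d=23/2, Q=-167/2); attach at lengths (83/12, 55/12); label the merged cluster MQSU
  updated: d(F,MQSU)=49/4, d(K,MQSU)=33/4, d(MQSU,Z)=39/4
iteration 4: select F,K (d=4, Q=-63/2); attach at lengths (13/4, 3/4); label the merged cluster FK
  updated: d(FK,MQSU)=33/4, d(FK,Z)=7/2
iteration 5: select FK,MQSU (d=33/4, Q=-43/2); attach at lengths (1, 29/4); label the merged cluster FKMQSU
  updated: d(FKMQSU,Z)=5/2
iteration 6: select FKMQSU,Z (d=5/2); attach at lengths (5/4, 5/4); label the merged cluster FKMQSUZ
final tree: (((F:13/4,K:3/4):1,((M:11/5,U:4/5):83/12,(Q:21/4,S:3/4):55/12):29/4):5/4,Z:5/4)
total length: 141/4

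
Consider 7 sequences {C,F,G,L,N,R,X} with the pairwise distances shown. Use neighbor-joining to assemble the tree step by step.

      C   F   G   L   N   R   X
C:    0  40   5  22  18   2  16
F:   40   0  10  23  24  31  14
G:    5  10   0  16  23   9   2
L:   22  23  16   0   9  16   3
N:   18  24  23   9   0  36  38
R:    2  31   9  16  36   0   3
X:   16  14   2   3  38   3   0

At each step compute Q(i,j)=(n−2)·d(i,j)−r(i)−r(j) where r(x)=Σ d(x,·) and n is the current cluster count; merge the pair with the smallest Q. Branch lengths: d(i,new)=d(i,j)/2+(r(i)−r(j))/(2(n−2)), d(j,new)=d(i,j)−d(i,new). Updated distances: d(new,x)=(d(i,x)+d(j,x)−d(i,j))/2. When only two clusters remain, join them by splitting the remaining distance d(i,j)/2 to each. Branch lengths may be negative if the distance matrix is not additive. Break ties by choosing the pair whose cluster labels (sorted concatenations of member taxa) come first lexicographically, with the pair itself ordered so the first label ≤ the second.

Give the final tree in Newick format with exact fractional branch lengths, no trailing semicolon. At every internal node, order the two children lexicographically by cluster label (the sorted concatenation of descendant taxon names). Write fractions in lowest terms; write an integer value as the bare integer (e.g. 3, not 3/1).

1. join L+N (d=9, Q=-192) ⇒ LN; edges |L|=-7/5, |N|=52/5
  updated: d(C,LN)=31/2, d(F,LN)=19, d(G,LN)=15, d(LN,R)=43/2, d(LN,X)=16
2. join C+R (d=2, Q=-137) ⇒ CR; edges |C|=5/2, |R|=-1/2
  updated: d(CR,F)=69/2, d(CR,G)=6, d(CR,LN)=35/2, d(CR,X)=17/2
3. join F+LN (d=19, Q=-88) ⇒ FLN; edges |F|=67/6, |LN|=47/6
  updated: d(CR,FLN)=33/2, d(FLN,G)=3, d(FLN,X)=11/2
4. join CR+G (d=6, Q=-30) ⇒ CGR; edges |CR|=8, |G|=-2
  updated: d(CGR,FLN)=27/4, d(CGR,X)=9/4
5. join CGR+FLN (d=27/4, Q=-29/2) ⇒ CFGLNR; edges |CGR|=7/4, |FLN|=5
  updated: d(CFGLNR,X)=1/2
6. join CFGLNR+X (d=1/2) ⇒ CFGLNRX; edges |CFGLNR|=1/4, |X|=1/4
final tree: ((((C:5/2,R:-1/2):8,G:-2):7/4,(F:67/6,(L:-7/5,N:52/5):47/6):5):1/4,X:1/4)
total length: 173/4

((((C:5/2,R:-1/2):8,G:-2):7/4,(F:67/6,(L:-7/5,N:52/5):47/6):5):1/4,X:1/4)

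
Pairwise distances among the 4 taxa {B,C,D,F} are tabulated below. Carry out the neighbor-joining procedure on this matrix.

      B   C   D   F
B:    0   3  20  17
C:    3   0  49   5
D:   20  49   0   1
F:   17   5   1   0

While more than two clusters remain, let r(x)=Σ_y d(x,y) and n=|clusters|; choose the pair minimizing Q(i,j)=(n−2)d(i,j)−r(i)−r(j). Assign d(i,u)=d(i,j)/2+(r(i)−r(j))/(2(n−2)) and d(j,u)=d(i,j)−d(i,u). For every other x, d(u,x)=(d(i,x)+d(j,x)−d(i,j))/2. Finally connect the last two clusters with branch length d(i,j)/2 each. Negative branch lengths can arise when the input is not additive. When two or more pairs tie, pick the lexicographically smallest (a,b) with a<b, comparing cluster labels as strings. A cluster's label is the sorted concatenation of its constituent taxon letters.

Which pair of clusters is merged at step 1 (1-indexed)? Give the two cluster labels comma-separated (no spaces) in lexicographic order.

1. join B+C (d=3, Q=-91) ⇒ BC; edges |B|=-11/4, |C|=23/4
  updated: d(BC,D)=33, d(BC,F)=19/2
2. join BC+D (d=33, Q=-87/2) ⇒ BCD; edges |BC|=83/4, |D|=49/4
  updated: d(BCD,F)=-45/4
3. join BCD+F (d=-45/4) ⇒ BCDF; edges |BCD|=-45/8, |F|=-45/8
final tree: (((B:-11/4,C:23/4):83/4,D:49/4):-45/8,F:-45/8)
total length: 99/4

B,C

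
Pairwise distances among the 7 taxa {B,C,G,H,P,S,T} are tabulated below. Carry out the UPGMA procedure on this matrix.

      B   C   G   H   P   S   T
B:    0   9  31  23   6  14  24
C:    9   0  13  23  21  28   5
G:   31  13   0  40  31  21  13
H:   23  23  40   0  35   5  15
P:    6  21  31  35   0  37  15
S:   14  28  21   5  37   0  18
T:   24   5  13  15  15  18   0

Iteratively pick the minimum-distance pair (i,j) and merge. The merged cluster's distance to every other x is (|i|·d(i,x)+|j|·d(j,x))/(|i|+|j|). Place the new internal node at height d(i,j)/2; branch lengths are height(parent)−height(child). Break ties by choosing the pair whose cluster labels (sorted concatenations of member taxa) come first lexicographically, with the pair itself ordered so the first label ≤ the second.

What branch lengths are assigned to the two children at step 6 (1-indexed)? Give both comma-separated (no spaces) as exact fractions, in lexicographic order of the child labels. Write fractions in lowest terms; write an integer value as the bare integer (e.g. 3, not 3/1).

1. join C+T (d=5) ⇒ CT; edges |C|=5/2, |T|=5/2
  updated: d(B,CT)=33/2, d(CT,G)=13, d(CT,H)=19, d(CT,P)=18, d(CT,S)=23
2. join H+S (d=5) ⇒ HS; edges |H|=5/2, |S|=5/2
  updated: d(B,HS)=37/2, d(CT,HS)=21, d(G,HS)=61/2, d(HS,P)=36
3. join B+P (d=6) ⇒ BP; edges |B|=3, |P|=3
  updated: d(BP,CT)=69/4, d(BP,G)=31, d(BP,HS)=109/4
4. join CT+G (d=13) ⇒ CGT; edges |CT|=4, |G|=13/2
  updated: d(BP,CGT)=131/6, d(CGT,HS)=145/6
5. join BP+CGT (d=131/6) ⇒ BCGPT; edges |BP|=95/12, |CGT|=53/12
  updated: d(BCGPT,HS)=127/5
6. join BCGPT+HS (d=127/5) ⇒ BCGHPST; edges |BCGPT|=107/60, |HS|=51/5
final tree: (((B:3,P:3):95/12,((C:5/2,T:5/2):4,G:13/2):53/12):107/60,(H:5/2,S:5/2):51/5)
total length: 3049/60

107/60,51/5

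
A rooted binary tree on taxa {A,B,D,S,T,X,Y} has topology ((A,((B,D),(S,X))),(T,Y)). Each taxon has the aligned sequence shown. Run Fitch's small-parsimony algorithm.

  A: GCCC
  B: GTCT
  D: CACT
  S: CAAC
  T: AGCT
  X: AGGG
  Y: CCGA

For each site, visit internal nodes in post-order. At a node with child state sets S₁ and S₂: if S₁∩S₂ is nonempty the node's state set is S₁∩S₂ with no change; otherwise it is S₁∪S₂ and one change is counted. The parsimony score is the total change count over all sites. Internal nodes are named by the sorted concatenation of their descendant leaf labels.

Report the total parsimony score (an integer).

site 0, node BD: B={G} ∪ D={C} → {C,G} (+1)
site 0, node SX: S={C} ∪ X={A} → {A,C} (+1)
site 0, node BDSX: BD={C,G} ∩ SX={A,C} → {C} (+0)
site 0, node ABDSX: A={G} ∪ BDSX={C} → {C,G} (+1)
site 0, node TY: T={A} ∪ Y={C} → {A,C} (+1)
site 0, node ABDSTXY: ABDSX={C,G} ∩ TY={A,C} → {C} (+0)
site 1, node BD: B={T} ∪ D={A} → {A,T} (+1)
site 1, node SX: S={A} ∪ X={G} → {A,G} (+1)
site 1, node BDSX: BD={A,T} ∩ SX={A,G} → {A} (+0)
site 1, node ABDSX: A={C} ∪ BDSX={A} → {A,C} (+1)
site 1, node TY: T={G} ∪ Y={C} → {C,G} (+1)
site 1, node ABDSTXY: ABDSX={A,C} ∩ TY={C,G} → {C} (+0)
site 2, node BD: B={C} ∩ D={C} → {C} (+0)
site 2, node SX: S={A} ∪ X={G} → {A,G} (+1)
site 2, node BDSX: BD={C} ∪ SX={A,G} → {A,C,G} (+1)
site 2, node ABDSX: A={C} ∩ BDSX={A,C,G} → {C} (+0)
site 2, node TY: T={C} ∪ Y={G} → {C,G} (+1)
site 2, node ABDSTXY: ABDSX={C} ∩ TY={C,G} → {C} (+0)
site 3, node BD: B={T} ∩ D={T} → {T} (+0)
site 3, node SX: S={C} ∪ X={G} → {C,G} (+1)
site 3, node BDSX: BD={T} ∪ SX={C,G} → {C,G,T} (+1)
site 3, node ABDSX: A={C} ∩ BDSX={C,G,T} → {C} (+0)
site 3, node TY: T={T} ∪ Y={A} → {A,T} (+1)
site 3, node ABDSTXY: ABDSX={C} ∪ TY={A,T} → {A,C,T} (+1)
per-site changes: [4, 4, 3, 4]; total = 15

15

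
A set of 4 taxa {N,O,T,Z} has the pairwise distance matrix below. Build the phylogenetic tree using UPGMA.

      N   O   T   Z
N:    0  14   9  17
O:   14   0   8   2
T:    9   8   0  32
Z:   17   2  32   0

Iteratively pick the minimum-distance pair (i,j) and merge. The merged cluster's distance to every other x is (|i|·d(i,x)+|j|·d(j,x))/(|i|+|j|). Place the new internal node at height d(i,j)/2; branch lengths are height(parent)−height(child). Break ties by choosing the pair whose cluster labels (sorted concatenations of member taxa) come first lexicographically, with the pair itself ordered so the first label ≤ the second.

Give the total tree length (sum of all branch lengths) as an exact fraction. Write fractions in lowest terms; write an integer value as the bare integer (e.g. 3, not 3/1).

iteration 1: select O,Z (d=2); attach at lengths (1, 1); label the merged cluster OZ
  updated: d(N,OZ)=31/2, d(OZ,T)=20
iteration 2: select N,T (d=9); attach at lengths (9/2, 9/2); label the merged cluster NT
  updated: d(NT,OZ)=71/4
iteration 3: select NT,OZ (d=71/4); attach at lengths (35/8, 63/8); label the merged cluster NOTZ
final tree: ((N:9/2,T:9/2):35/8,(O:1,Z:1):63/8)
total length: 93/4

93/4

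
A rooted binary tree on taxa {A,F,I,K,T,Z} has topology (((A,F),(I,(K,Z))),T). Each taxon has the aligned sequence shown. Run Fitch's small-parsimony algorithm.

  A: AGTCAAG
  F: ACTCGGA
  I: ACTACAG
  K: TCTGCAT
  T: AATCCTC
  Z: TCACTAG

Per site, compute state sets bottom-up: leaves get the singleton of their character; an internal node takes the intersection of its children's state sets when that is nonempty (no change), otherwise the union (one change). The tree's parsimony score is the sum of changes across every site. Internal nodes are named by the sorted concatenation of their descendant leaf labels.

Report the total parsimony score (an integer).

14

AF@0: {A} ∩ {A} = {A} (intersection, +0)
KZ@0: {T} ∩ {T} = {T} (intersection, +0)
IKZ@0: {A} ∪ {T} = {A,T} (union, +1)
AFIKZ@0: {A} ∩ {A,T} = {A} (intersection, +0)
AFIKTZ@0: {A} ∩ {A} = {A} (intersection, +0)
AF@1: {G} ∪ {C} = {C,G} (union, +1)
KZ@1: {C} ∩ {C} = {C} (intersection, +0)
IKZ@1: {C} ∩ {C} = {C} (intersection, +0)
AFIKZ@1: {C,G} ∩ {C} = {C} (intersection, +0)
AFIKTZ@1: {C} ∪ {A} = {A,C} (union, +1)
AF@2: {T} ∩ {T} = {T} (intersection, +0)
KZ@2: {T} ∪ {A} = {A,T} (union, +1)
IKZ@2: {T} ∩ {A,T} = {T} (intersection, +0)
AFIKZ@2: {T} ∩ {T} = {T} (intersection, +0)
AFIKTZ@2: {T} ∩ {T} = {T} (intersection, +0)
AF@3: {C} ∩ {C} = {C} (intersection, +0)
KZ@3: {G} ∪ {C} = {C,G} (union, +1)
IKZ@3: {A} ∪ {C,G} = {A,C,G} (union, +1)
AFIKZ@3: {C} ∩ {A,C,G} = {C} (intersection, +0)
AFIKTZ@3: {C} ∩ {C} = {C} (intersection, +0)
AF@4: {A} ∪ {G} = {A,G} (union, +1)
KZ@4: {C} ∪ {T} = {C,T} (union, +1)
IKZ@4: {C} ∩ {C,T} = {C} (intersection, +0)
AFIKZ@4: {A,G} ∪ {C} = {A,C,G} (union, +1)
AFIKTZ@4: {A,C,G} ∩ {C} = {C} (intersection, +0)
AF@5: {A} ∪ {G} = {A,G} (union, +1)
KZ@5: {A} ∩ {A} = {A} (intersection, +0)
IKZ@5: {A} ∩ {A} = {A} (intersection, +0)
AFIKZ@5: {A,G} ∩ {A} = {A} (intersection, +0)
AFIKTZ@5: {A} ∪ {T} = {A,T} (union, +1)
AF@6: {G} ∪ {A} = {A,G} (union, +1)
KZ@6: {T} ∪ {G} = {G,T} (union, +1)
IKZ@6: {G} ∩ {G,T} = {G} (intersection, +0)
AFIKZ@6: {A,G} ∩ {G} = {G} (intersection, +0)
AFIKTZ@6: {G} ∪ {C} = {C,G} (union, +1)
per-site changes: [1, 2, 1, 2, 3, 2, 3]; total = 14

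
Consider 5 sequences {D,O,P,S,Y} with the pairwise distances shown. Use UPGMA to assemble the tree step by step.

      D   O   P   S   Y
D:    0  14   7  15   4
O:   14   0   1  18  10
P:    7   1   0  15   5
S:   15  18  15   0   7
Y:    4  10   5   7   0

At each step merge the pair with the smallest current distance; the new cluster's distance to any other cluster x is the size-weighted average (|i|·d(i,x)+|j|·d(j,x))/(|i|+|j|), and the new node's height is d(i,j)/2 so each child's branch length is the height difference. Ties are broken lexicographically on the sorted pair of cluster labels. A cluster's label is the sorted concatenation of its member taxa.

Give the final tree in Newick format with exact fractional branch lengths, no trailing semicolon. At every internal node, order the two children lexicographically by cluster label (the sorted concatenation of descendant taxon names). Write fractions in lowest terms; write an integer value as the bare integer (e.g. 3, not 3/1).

iteration 1: select O,P (d=1); attach at lengths (1/2, 1/2); label the merged cluster OP
  updated: d(D,OP)=21/2, d(OP,S)=33/2, d(OP,Y)=15/2
iteration 2: select D,Y (d=4); attach at lengths (2, 2); label the merged cluster DY
  updated: d(DY,OP)=9, d(DY,S)=11
iteration 3: select DY,OP (d=9); attach at lengths (5/2, 4); label the merged cluster DOPY
  updated: d(DOPY,S)=55/4
iteration 4: select DOPY,S (d=55/4); attach at lengths (19/8, 55/8); label the merged cluster DOPSY
final tree: (((D:2,Y:2):5/2,(O:1/2,P:1/2):4):19/8,S:55/8)
total length: 83/4

(((D:2,Y:2):5/2,(O:1/2,P:1/2):4):19/8,S:55/8)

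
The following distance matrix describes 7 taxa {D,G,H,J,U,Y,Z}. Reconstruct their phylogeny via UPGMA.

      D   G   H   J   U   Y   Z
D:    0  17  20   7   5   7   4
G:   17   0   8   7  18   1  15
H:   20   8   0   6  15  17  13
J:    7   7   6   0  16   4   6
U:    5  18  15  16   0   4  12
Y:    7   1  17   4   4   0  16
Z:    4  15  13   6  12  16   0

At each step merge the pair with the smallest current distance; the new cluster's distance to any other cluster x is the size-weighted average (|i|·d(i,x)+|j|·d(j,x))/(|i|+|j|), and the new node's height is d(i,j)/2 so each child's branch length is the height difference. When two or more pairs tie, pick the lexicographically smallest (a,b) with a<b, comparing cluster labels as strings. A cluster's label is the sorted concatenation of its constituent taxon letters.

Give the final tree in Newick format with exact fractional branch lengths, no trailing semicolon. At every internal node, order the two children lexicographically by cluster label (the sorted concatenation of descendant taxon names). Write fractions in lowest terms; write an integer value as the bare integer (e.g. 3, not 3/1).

(((D:2,Z:2):9/4,U:17/4):13/6,(((G:1/2,Y:1/2):9/4,J:11/4):29/12,H:31/6):5/4)

iteration 1: select G,Y (d=1); attach at lengths (1/2, 1/2); label the merged cluster GY
  updated: d(D,GY)=12, d(GY,H)=25/2, d(GY,J)=11/2, d(GY,U)=11, d(GY,Z)=31/2
iteration 2: select D,Z (d=4); attach at lengths (2, 2); label the merged cluster DZ
  updated: d(DZ,GY)=55/4, d(DZ,H)=33/2, d(DZ,J)=13/2, d(DZ,U)=17/2
iteration 3: select GY,J (d=11/2); attach at lengths (9/4, 11/4); label the merged cluster GJY
  updated: d(DZ,GJY)=34/3, d(GJY,H)=31/3, d(GJY,U)=38/3
iteration 4: select DZ,U (d=17/2); attach at lengths (9/4, 17/4); label the merged cluster DUZ
  updated: d(DUZ,GJY)=106/9, d(DUZ,H)=16
iteration 5: select GJY,H (d=31/3); attach at lengths (29/12, 31/6); label the merged cluster GHJY
  updated: d(DUZ,GHJY)=77/6
iteration 6: select DUZ,GHJY (d=77/6); attach at lengths (13/6, 5/4); label the merged cluster DGHJUYZ
final tree: (((D:2,Z:2):9/4,U:17/4):13/6,(((G:1/2,Y:1/2):9/4,J:11/4):29/12,H:31/6):5/4)
total length: 55/2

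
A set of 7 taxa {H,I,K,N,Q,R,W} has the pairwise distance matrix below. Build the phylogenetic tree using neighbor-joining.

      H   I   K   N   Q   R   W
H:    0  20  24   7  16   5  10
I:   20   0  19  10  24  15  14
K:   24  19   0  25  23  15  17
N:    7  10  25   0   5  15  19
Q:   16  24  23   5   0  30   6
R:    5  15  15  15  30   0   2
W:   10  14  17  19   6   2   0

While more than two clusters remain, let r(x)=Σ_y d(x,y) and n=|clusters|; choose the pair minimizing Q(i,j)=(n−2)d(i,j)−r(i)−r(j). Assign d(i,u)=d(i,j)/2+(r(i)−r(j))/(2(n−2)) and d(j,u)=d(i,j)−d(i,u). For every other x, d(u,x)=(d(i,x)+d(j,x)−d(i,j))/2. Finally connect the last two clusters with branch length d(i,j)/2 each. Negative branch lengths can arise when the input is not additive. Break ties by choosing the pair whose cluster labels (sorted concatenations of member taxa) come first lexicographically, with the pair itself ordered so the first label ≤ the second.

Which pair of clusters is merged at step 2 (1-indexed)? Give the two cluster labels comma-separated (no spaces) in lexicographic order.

H,NQ

step 1: merge (N,Q) at d=5, Q=-160; branch lengths N→1/5, Q→24/5; new cluster NQ
  updated: d(H,NQ)=9, d(I,NQ)=29/2, d(K,NQ)=43/2, d(NQ,R)=20, d(NQ,W)=10
step 2: merge (H,NQ) at d=9, Q=-107; branch lengths H→29/8, NQ→43/8; new cluster HNQ
  updated: d(HNQ,I)=51/4, d(HNQ,K)=73/4, d(HNQ,R)=8, d(HNQ,W)=11/2
step 3: merge (I,K) at d=19, Q=-73; branch lengths I→97/12, K→131/12; new cluster IK
  updated: d(HNQ,IK)=6, d(IK,R)=11/2, d(IK,W)=6
step 4: merge (HNQ,IK) at d=6, Q=-25; branch lengths HNQ→7/2, IK→5/2; new cluster HIKNQ
  updated: d(HIKNQ,R)=15/4, d(HIKNQ,W)=11/4
step 5: merge (HIKNQ,R) at d=15/4, Q=-17/2; branch lengths HIKNQ→9/4, R→3/2; new cluster HIKNQR
  updated: d(HIKNQR,W)=1/2
step 6: merge (HIKNQR,W) at d=1/2; branch lengths HIKNQR→1/4, W→1/4; new cluster HIKNQRW
final tree: ((((H:29/8,(N:1/5,Q:24/5):43/8):7/2,(I:97/12,K:131/12):5/2):9/4,R:3/2):1/4,W:1/4)
total length: 173/4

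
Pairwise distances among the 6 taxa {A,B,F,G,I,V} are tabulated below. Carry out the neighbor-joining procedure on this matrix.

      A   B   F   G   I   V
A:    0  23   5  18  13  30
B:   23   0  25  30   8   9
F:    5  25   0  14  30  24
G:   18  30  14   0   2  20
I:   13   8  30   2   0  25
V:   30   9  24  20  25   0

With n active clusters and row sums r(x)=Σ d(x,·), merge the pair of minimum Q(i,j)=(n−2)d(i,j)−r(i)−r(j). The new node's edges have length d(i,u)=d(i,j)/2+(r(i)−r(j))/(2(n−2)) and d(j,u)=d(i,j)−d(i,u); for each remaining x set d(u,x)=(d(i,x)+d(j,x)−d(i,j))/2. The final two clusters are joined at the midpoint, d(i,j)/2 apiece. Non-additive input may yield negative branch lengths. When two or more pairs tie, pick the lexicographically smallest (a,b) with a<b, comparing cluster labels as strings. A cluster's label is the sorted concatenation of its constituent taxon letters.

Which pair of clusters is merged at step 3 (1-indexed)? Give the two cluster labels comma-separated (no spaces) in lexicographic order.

1. join A+F (d=5, Q=-167) ⇒ AF; edges |A|=11/8, |F|=29/8
  updated: d(AF,B)=43/2, d(AF,G)=27/2, d(AF,I)=19, d(AF,V)=49/2
2. join B+V (d=9, Q=-120) ⇒ BV; edges |B|=17/6, |V|=37/6
  updated: d(AF,BV)=37/2, d(BV,G)=41/2, d(BV,I)=12
3. join AF+BV (d=37/2, Q=-65) ⇒ ABFV; edges |AF|=37/4, |BV|=37/4
  updated: d(ABFV,G)=31/4, d(ABFV,I)=25/4
4. join ABFV+G (d=31/4, Q=-16) ⇒ ABFGV; edges |ABFV|=6, |G|=7/4
  updated: d(ABFGV,I)=1/4
5. join ABFGV+I (d=1/4) ⇒ ABFGIV; edges |ABFGV|=1/8, |I|=1/8
final tree: ((((A:11/8,F:29/8):37/4,(B:17/6,V:37/6):37/4):6,G:7/4):1/8,I:1/8)
total length: 81/2

AF,BV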